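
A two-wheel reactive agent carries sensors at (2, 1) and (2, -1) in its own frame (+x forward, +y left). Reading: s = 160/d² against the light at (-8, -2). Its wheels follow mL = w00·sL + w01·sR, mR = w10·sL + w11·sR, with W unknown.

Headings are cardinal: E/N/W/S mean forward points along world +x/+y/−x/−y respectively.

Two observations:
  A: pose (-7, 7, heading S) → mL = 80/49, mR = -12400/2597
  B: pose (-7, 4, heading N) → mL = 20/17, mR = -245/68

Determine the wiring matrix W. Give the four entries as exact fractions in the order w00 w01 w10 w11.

obs A: pose=(-7,7,S) → sL=160/53, sR=160/49, mL=80/49, mR=-12400/2597
obs B: pose=(-7,4,N) → sL=5/2, sR=40/17, mL=20/17, mR=-245/68
sensor matrix S = [[160/53, 160/49], [5/2, 40/17]]; det S = -46800/44149
solve [mL_A; mL_B] = S·[w00; w01] and [mR_A; mR_B] = S·[w10; w11]:
  w00 = 0, w01 = 1/2, w10 = -1/2, w11 = -1

0 1/2 -1/2 -1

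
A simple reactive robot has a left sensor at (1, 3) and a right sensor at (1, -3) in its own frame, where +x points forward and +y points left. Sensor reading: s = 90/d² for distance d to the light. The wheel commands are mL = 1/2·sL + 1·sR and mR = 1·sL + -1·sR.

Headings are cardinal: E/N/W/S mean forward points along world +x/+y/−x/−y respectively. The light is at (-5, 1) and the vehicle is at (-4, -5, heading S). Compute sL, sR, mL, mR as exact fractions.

18/13 90/53 1647/689 -216/689

left sensor world pos  = (-1, -6); dL² = 65
right sensor world pos = (-7, -6); dR² = 53
sL = 90/65 = 18/13
sR = 90/53 = 90/53
mL = 1/2·sL + 1·sR = 1647/689
mR = 1·sL + -1·sR = -216/689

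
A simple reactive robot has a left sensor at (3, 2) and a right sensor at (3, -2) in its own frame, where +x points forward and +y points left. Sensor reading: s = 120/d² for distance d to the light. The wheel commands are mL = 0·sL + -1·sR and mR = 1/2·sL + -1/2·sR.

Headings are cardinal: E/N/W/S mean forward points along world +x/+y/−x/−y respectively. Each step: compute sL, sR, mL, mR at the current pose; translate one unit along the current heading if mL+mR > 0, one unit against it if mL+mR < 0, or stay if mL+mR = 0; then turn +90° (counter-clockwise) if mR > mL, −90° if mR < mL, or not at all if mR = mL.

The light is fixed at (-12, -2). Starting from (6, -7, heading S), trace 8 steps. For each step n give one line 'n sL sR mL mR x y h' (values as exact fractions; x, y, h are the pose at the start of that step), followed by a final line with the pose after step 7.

n=0: pose=(6,-7,S); sL=15/58, sR=3/8; mL=-3/8, mR=-27/464; mL+mR=-201/464 → advance -1; mR−mL=147/464 → turn +1·90°
n=1: pose=(6,-6,E); sL=24/89, sR=40/159; mL=-40/159, mR=128/14151; mL+mR=-1144/4717 → advance -1; mR−mL=3688/14151 → turn +1·90°
n=2: pose=(5,-6,N); sL=60/113, sR=60/181; mL=-60/181, mR=2040/20453; mL+mR=-4740/20453 → advance -1; mR−mL=8820/20453 → turn +1·90°
n=3: pose=(5,-7,W); sL=24/49, sR=24/41; mL=-24/41, mR=-96/2009; mL+mR=-1272/2009 → advance -1; mR−mL=1080/2009 → turn +1·90°
n=4: pose=(6,-7,S); sL=15/58, sR=3/8; mL=-3/8, mR=-27/464; mL+mR=-201/464 → advance -1; mR−mL=147/464 → turn +1·90°
n=5: pose=(6,-6,E); sL=24/89, sR=40/159; mL=-40/159, mR=128/14151; mL+mR=-1144/4717 → advance -1; mR−mL=3688/14151 → turn +1·90°
n=6: pose=(5,-6,N); sL=60/113, sR=60/181; mL=-60/181, mR=2040/20453; mL+mR=-4740/20453 → advance -1; mR−mL=8820/20453 → turn +1·90°
n=7: pose=(5,-7,W); sL=24/49, sR=24/41; mL=-24/41, mR=-96/2009; mL+mR=-1272/2009 → advance -1; mR−mL=1080/2009 → turn +1·90°

0 15/58 3/8 -3/8 -27/464 6 -7 S
1 24/89 40/159 -40/159 128/14151 6 -6 E
2 60/113 60/181 -60/181 2040/20453 5 -6 N
3 24/49 24/41 -24/41 -96/2009 5 -7 W
4 15/58 3/8 -3/8 -27/464 6 -7 S
5 24/89 40/159 -40/159 128/14151 6 -6 E
6 60/113 60/181 -60/181 2040/20453 5 -6 N
7 24/49 24/41 -24/41 -96/2009 5 -7 W
final 6 -7 S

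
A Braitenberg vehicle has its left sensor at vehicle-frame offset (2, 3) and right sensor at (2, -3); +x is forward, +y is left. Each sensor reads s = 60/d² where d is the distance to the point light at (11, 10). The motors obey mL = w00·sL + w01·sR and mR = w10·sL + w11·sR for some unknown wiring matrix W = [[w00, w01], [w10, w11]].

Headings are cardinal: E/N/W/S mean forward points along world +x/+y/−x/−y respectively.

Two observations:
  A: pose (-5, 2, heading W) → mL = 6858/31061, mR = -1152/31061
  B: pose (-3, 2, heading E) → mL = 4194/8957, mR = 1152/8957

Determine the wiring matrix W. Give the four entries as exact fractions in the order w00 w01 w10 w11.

1 1/2 1 -1

obs A: pose=(-5,2,W) → sL=12/89, sR=60/349, mL=6858/31061, mR=-1152/31061
obs B: pose=(-3,2,E) → sL=60/169, sR=12/53, mL=4194/8957, mR=1152/8957
sensor matrix S = [[12/89, 60/349], [60/169, 12/53]]; det S = -8487936/278213377
solve [mL_A; mL_B] = S·[w00; w01] and [mR_A; mR_B] = S·[w10; w11]:
  w00 = 1, w01 = 1/2, w10 = 1, w11 = -1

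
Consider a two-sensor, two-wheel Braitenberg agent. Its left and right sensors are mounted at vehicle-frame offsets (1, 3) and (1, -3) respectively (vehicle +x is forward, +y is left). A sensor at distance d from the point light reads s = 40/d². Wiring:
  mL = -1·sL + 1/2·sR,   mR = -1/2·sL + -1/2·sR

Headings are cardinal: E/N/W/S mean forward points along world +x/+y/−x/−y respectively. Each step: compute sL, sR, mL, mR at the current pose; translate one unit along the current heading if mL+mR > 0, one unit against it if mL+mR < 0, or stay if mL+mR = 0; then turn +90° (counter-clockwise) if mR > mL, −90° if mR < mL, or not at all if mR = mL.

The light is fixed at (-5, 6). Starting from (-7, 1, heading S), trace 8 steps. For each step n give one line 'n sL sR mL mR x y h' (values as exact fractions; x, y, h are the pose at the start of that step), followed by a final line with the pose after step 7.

0 40/37 40/61 -1700/2257 -1960/2257 -7 1 S
1 20/29 4 38/29 -68/29 -7 2 W
2 8/5 40/13 -4/65 -152/65 -6 2 N
3 10 5/8 -155/16 -85/16 -6 1 E
4 40/41 40/17 140/697 -1160/697 -7 1 N
5 4 20/41 -154/41 -92/41 -7 0 E
6 40/61 8/5 44/305 -344/305 -8 0 N
7 2 5/13 -47/26 -31/26 -8 -1 E
final -9 -1 N

n=0: pose=(-7,1,S); sL=40/37, sR=40/61; mL=-1700/2257, mR=-1960/2257; mL+mR=-60/37 → advance -1; mR−mL=-260/2257 → turn -1·90°
n=1: pose=(-7,2,W); sL=20/29, sR=4; mL=38/29, mR=-68/29; mL+mR=-30/29 → advance -1; mR−mL=-106/29 → turn -1·90°
n=2: pose=(-6,2,N); sL=8/5, sR=40/13; mL=-4/65, mR=-152/65; mL+mR=-12/5 → advance -1; mR−mL=-148/65 → turn -1·90°
n=3: pose=(-6,1,E); sL=10, sR=5/8; mL=-155/16, mR=-85/16; mL+mR=-15 → advance -1; mR−mL=35/8 → turn +1·90°
n=4: pose=(-7,1,N); sL=40/41, sR=40/17; mL=140/697, mR=-1160/697; mL+mR=-60/41 → advance -1; mR−mL=-1300/697 → turn -1·90°
n=5: pose=(-7,0,E); sL=4, sR=20/41; mL=-154/41, mR=-92/41; mL+mR=-6 → advance -1; mR−mL=62/41 → turn +1·90°
n=6: pose=(-8,0,N); sL=40/61, sR=8/5; mL=44/305, mR=-344/305; mL+mR=-60/61 → advance -1; mR−mL=-388/305 → turn -1·90°
n=7: pose=(-8,-1,E); sL=2, sR=5/13; mL=-47/26, mR=-31/26; mL+mR=-3 → advance -1; mR−mL=8/13 → turn +1·90°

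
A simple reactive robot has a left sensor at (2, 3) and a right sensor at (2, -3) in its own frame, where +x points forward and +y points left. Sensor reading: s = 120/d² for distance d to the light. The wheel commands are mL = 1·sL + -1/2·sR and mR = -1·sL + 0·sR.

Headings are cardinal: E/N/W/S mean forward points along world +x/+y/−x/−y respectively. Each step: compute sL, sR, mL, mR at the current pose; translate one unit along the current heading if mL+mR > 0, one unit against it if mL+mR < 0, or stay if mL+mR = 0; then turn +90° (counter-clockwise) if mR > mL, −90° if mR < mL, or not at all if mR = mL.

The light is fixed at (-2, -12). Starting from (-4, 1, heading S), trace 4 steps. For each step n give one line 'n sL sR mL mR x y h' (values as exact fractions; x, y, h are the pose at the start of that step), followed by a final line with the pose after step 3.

n=0: pose=(-4,1,S); sL=60/61, sR=60/73; mL=2550/4453, mR=-60/61; mL+mR=-30/73 → advance -1; mR−mL=-6930/4453 → turn -1·90°
n=1: pose=(-4,2,W); sL=120/137, sR=24/61; mL=5676/8357, mR=-120/137; mL+mR=-12/61 → advance -1; mR−mL=-12996/8357 → turn -1·90°
n=2: pose=(-3,2,N); sL=15/34, sR=6/13; mL=93/442, mR=-15/34; mL+mR=-3/13 → advance -1; mR−mL=-144/221 → turn -1·90°
n=3: pose=(-3,1,E); sL=120/257, sR=120/101; mL=-3300/25957, mR=-120/257; mL+mR=-60/101 → advance -1; mR−mL=-8820/25957 → turn -1·90°

0 60/61 60/73 2550/4453 -60/61 -4 1 S
1 120/137 24/61 5676/8357 -120/137 -4 2 W
2 15/34 6/13 93/442 -15/34 -3 2 N
3 120/257 120/101 -3300/25957 -120/257 -3 1 E
final -4 1 S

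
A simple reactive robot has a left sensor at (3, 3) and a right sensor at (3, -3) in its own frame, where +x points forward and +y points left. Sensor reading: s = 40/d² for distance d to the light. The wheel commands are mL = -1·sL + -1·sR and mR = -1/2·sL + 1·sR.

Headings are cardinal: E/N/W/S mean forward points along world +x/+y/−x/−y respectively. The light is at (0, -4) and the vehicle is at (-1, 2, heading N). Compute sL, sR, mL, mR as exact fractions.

left sensor world pos  = (-4, 5); dL² = 97
right sensor world pos = (2, 5); dR² = 85
sL = 40/97 = 40/97
sR = 40/85 = 8/17
mL = -1·sL + -1·sR = -1456/1649
mR = -1/2·sL + 1·sR = 436/1649

40/97 8/17 -1456/1649 436/1649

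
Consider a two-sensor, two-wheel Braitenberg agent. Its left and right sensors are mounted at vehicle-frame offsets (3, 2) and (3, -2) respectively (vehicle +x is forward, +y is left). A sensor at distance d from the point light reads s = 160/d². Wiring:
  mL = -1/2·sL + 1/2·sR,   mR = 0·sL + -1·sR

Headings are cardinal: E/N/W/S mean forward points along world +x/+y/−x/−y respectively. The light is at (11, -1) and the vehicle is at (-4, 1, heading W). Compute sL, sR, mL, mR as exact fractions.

40/81 8/17 -16/1377 -8/17

left sensor world pos  = (-7, -1); dL² = 324
right sensor world pos = (-7, 3); dR² = 340
sL = 160/324 = 40/81
sR = 160/340 = 8/17
mL = -1/2·sL + 1/2·sR = -16/1377
mR = 0·sL + -1·sR = -8/17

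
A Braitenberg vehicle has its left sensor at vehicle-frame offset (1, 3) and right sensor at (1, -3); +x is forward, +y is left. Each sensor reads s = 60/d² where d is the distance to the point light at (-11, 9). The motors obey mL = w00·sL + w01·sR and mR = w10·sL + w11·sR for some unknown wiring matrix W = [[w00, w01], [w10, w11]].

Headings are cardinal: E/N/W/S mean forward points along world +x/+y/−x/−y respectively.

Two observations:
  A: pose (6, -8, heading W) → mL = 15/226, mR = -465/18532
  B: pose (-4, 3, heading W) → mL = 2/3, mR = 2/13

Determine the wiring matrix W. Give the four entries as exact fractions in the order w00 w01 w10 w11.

0 1/2 -1 1/2

obs A: pose=(6,-8,W) → sL=15/164, sR=15/113, mL=15/226, mR=-465/18532
obs B: pose=(-4,3,W) → sL=20/39, sR=4/3, mL=2/3, mR=2/13
sensor matrix S = [[15/164, 15/113], [20/39, 4/3]]; det S = 3245/60229
solve [mL_A; mL_B] = S·[w00; w01] and [mR_A; mR_B] = S·[w10; w11]:
  w00 = 0, w01 = 1/2, w10 = -1, w11 = 1/2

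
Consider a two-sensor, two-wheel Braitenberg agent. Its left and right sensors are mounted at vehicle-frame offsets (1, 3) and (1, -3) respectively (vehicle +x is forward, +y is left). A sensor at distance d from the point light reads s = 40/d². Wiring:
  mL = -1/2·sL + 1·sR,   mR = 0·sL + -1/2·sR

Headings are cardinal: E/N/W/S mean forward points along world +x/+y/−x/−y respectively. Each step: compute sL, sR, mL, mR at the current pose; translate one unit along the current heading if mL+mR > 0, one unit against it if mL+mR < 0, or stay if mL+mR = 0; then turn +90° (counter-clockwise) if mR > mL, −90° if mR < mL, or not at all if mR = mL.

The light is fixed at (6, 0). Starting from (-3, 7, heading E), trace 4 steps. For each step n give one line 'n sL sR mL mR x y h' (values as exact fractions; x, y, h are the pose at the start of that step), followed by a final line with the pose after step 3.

n=0: pose=(-3,7,E); sL=10/41, sR=1/2; mL=31/82, mR=-1/4; mL+mR=21/164 → advance +1; mR−mL=-103/164 → turn -1·90°
n=1: pose=(-2,7,S); sL=40/61, sR=40/157; mL=-700/9577, mR=-20/157; mL+mR=-1920/9577 → advance -1; mR−mL=-520/9577 → turn -1·90°
n=2: pose=(-2,8,W); sL=20/53, sR=20/101; mL=50/5353, mR=-10/101; mL+mR=-480/5353 → advance -1; mR−mL=-580/5353 → turn -1·90°
n=3: pose=(-1,8,N); sL=40/181, sR=40/97; mL=5300/17557, mR=-20/97; mL+mR=1680/17557 → advance +1; mR−mL=-8920/17557 → turn -1·90°

0 10/41 1/2 31/82 -1/4 -3 7 E
1 40/61 40/157 -700/9577 -20/157 -2 7 S
2 20/53 20/101 50/5353 -10/101 -2 8 W
3 40/181 40/97 5300/17557 -20/97 -1 8 N
final -1 9 E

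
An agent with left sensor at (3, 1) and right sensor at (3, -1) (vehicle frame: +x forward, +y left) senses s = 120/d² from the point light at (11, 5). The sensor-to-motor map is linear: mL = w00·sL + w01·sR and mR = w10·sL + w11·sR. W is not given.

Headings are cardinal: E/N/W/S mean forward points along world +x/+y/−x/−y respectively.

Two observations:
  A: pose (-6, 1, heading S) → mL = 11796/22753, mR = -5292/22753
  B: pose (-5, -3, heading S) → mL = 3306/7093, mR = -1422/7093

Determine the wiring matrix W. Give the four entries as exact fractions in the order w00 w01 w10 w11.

1/2 1 -1 1/2

obs A: pose=(-6,1,S) → sL=24/61, sR=120/373, mL=11796/22753, mR=-5292/22753
obs B: pose=(-5,-3,S) → sL=60/173, sR=12/41, mL=3306/7093, mR=-1422/7093
sensor matrix S = [[24/61, 120/373], [60/173, 12/41]]; det S = 577152/161387029
solve [mL_A; mL_B] = S·[w00; w01] and [mR_A; mR_B] = S·[w10; w11]:
  w00 = 1/2, w01 = 1, w10 = -1, w11 = 1/2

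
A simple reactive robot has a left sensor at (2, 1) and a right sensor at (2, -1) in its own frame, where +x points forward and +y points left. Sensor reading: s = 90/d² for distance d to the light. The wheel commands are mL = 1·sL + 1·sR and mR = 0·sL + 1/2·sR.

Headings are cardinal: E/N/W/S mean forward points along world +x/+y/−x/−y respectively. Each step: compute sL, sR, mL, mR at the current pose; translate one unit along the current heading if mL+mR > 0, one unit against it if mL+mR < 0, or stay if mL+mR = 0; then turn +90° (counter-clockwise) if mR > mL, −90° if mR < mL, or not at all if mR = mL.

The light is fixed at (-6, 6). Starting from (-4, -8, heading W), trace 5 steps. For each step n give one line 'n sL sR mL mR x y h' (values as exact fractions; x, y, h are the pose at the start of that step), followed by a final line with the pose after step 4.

0 2/5 90/169 788/845 45/169 -4 -8 W
1 5/8 45/74 365/296 45/148 -5 -8 N
2 10/17 18/41 716/697 9/41 -5 -7 E
3 5/13 45/113 1150/1469 45/226 -4 -7 S
4 2/5 90/169 788/845 45/169 -4 -8 W
final -5 -8 N

n=0: pose=(-4,-8,W); sL=2/5, sR=90/169; mL=788/845, mR=45/169; mL+mR=1013/845 → advance +1; mR−mL=-563/845 → turn -1·90°
n=1: pose=(-5,-8,N); sL=5/8, sR=45/74; mL=365/296, mR=45/148; mL+mR=455/296 → advance +1; mR−mL=-275/296 → turn -1·90°
n=2: pose=(-5,-7,E); sL=10/17, sR=18/41; mL=716/697, mR=9/41; mL+mR=869/697 → advance +1; mR−mL=-563/697 → turn -1·90°
n=3: pose=(-4,-7,S); sL=5/13, sR=45/113; mL=1150/1469, mR=45/226; mL+mR=2885/2938 → advance +1; mR−mL=-1715/2938 → turn -1·90°
n=4: pose=(-4,-8,W); sL=2/5, sR=90/169; mL=788/845, mR=45/169; mL+mR=1013/845 → advance +1; mR−mL=-563/845 → turn -1·90°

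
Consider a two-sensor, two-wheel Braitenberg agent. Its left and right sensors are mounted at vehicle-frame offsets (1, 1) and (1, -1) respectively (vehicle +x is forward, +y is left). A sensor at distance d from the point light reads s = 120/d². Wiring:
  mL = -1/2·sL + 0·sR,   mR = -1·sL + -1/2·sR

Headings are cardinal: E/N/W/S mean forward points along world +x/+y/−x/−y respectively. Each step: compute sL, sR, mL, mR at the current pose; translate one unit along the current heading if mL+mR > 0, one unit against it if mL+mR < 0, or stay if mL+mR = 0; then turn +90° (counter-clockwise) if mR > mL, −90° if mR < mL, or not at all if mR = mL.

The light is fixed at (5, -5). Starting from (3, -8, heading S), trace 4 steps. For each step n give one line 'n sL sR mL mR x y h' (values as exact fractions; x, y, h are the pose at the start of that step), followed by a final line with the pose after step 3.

0 120/17 24/5 -60/17 -804/85 3 -8 S
1 20/3 12 -10/3 -38/3 3 -7 W
2 24 120 -12 -84 4 -7 N
3 30 15/2 -15 -135/4 4 -8 E
final 3 -8 S

n=0: pose=(3,-8,S); sL=120/17, sR=24/5; mL=-60/17, mR=-804/85; mL+mR=-1104/85 → advance -1; mR−mL=-504/85 → turn -1·90°
n=1: pose=(3,-7,W); sL=20/3, sR=12; mL=-10/3, mR=-38/3; mL+mR=-16 → advance -1; mR−mL=-28/3 → turn -1·90°
n=2: pose=(4,-7,N); sL=24, sR=120; mL=-12, mR=-84; mL+mR=-96 → advance -1; mR−mL=-72 → turn -1·90°
n=3: pose=(4,-8,E); sL=30, sR=15/2; mL=-15, mR=-135/4; mL+mR=-195/4 → advance -1; mR−mL=-75/4 → turn -1·90°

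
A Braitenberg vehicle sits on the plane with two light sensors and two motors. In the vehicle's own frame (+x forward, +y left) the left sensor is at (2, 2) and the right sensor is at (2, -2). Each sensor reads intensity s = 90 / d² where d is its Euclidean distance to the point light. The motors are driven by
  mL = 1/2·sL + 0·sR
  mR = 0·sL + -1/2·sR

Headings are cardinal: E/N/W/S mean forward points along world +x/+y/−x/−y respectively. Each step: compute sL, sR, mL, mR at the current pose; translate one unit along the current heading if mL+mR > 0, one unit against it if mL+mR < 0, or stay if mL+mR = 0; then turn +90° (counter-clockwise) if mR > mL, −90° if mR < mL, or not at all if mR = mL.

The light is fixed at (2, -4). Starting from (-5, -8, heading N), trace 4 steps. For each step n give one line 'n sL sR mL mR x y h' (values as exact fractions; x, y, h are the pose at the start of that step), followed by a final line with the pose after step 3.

0 18/17 90/29 9/17 -45/29 -5 -8 N
1 45/17 45/37 45/34 -45/74 -5 -9 E
2 18/13 90/113 9/13 -45/113 -4 -9 S
3 45/64 9/8 45/128 -9/16 -4 -10 W
final -3 -10 N

n=0: pose=(-5,-8,N); sL=18/17, sR=90/29; mL=9/17, mR=-45/29; mL+mR=-504/493 → advance -1; mR−mL=-1026/493 → turn -1·90°
n=1: pose=(-5,-9,E); sL=45/17, sR=45/37; mL=45/34, mR=-45/74; mL+mR=450/629 → advance +1; mR−mL=-1215/629 → turn -1·90°
n=2: pose=(-4,-9,S); sL=18/13, sR=90/113; mL=9/13, mR=-45/113; mL+mR=432/1469 → advance +1; mR−mL=-1602/1469 → turn -1·90°
n=3: pose=(-4,-10,W); sL=45/64, sR=9/8; mL=45/128, mR=-9/16; mL+mR=-27/128 → advance -1; mR−mL=-117/128 → turn -1·90°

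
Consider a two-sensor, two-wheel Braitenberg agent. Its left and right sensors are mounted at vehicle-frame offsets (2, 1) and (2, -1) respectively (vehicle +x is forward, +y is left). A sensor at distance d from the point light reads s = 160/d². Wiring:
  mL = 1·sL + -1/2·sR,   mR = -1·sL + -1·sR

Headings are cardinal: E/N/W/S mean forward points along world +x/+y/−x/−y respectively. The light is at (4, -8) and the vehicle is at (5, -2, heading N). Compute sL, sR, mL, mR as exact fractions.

left sensor world pos  = (4, 0); dL² = 64
right sensor world pos = (6, 0); dR² = 68
sL = 160/64 = 5/2
sR = 160/68 = 40/17
mL = 1·sL + -1/2·sR = 45/34
mR = -1·sL + -1·sR = -165/34

5/2 40/17 45/34 -165/34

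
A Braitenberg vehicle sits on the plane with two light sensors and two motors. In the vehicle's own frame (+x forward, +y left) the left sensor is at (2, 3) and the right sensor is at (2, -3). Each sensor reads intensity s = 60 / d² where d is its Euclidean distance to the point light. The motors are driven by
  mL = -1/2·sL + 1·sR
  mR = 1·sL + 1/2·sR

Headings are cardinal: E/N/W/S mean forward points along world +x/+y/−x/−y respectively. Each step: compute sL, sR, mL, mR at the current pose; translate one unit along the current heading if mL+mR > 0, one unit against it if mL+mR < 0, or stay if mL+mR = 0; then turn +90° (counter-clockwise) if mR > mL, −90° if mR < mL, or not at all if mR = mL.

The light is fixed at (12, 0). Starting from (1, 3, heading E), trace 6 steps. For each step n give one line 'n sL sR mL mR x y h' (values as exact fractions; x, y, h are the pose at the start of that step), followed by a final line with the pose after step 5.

n=0: pose=(1,3,E); sL=20/39, sR=20/27; mL=170/351, mR=310/351; mL+mR=160/117 → advance +1; mR−mL=140/351 → turn +1·90°
n=1: pose=(2,3,N); sL=30/97, sR=30/37; mL=2355/3589, mR=2565/3589; mL+mR=4920/3589 → advance +1; mR−mL=210/3589 → turn +1·90°
n=2: pose=(2,4,W); sL=12/29, sR=60/193; mL=582/5597, mR=3186/5597; mL+mR=3768/5597 → advance +1; mR−mL=2604/5597 → turn +1·90°
n=3: pose=(1,4,S); sL=15/17, sR=3/10; mL=-12/85, mR=351/340; mL+mR=303/340 → advance +1; mR−mL=399/340 → turn +1·90°
n=4: pose=(1,3,E); sL=20/39, sR=20/27; mL=170/351, mR=310/351; mL+mR=160/117 → advance +1; mR−mL=140/351 → turn +1·90°
n=5: pose=(2,3,N); sL=30/97, sR=30/37; mL=2355/3589, mR=2565/3589; mL+mR=4920/3589 → advance +1; mR−mL=210/3589 → turn +1·90°

0 20/39 20/27 170/351 310/351 1 3 E
1 30/97 30/37 2355/3589 2565/3589 2 3 N
2 12/29 60/193 582/5597 3186/5597 2 4 W
3 15/17 3/10 -12/85 351/340 1 4 S
4 20/39 20/27 170/351 310/351 1 3 E
5 30/97 30/37 2355/3589 2565/3589 2 3 N
final 2 4 W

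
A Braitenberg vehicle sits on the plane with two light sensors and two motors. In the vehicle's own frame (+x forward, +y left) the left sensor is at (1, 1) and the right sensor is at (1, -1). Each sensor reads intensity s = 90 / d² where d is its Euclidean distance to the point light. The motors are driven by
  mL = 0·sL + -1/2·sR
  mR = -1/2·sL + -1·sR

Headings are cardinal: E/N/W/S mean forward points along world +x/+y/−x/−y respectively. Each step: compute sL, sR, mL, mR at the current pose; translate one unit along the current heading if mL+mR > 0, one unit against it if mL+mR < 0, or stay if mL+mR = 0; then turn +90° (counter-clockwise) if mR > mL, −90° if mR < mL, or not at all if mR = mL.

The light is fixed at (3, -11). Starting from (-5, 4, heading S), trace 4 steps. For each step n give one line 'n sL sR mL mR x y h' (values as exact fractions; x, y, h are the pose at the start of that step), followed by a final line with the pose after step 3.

0 18/49 90/277 -45/277 -6903/13573 -5 4 S
1 5/17 9/37 -9/74 -491/1258 -5 5 W
2 90/353 18/65 -9/65 -9279/22945 -4 5 N
3 45/146 45/116 -45/232 -2295/4234 -4 4 E
final -5 4 S

n=0: pose=(-5,4,S); sL=18/49, sR=90/277; mL=-45/277, mR=-6903/13573; mL+mR=-9108/13573 → advance -1; mR−mL=-4698/13573 → turn -1·90°
n=1: pose=(-5,5,W); sL=5/17, sR=9/37; mL=-9/74, mR=-491/1258; mL+mR=-322/629 → advance -1; mR−mL=-169/629 → turn -1·90°
n=2: pose=(-4,5,N); sL=90/353, sR=18/65; mL=-9/65, mR=-9279/22945; mL+mR=-12456/22945 → advance -1; mR−mL=-6102/22945 → turn -1·90°
n=3: pose=(-4,4,E); sL=45/146, sR=45/116; mL=-45/232, mR=-2295/4234; mL+mR=-12465/16936 → advance -1; mR−mL=-5895/16936 → turn -1·90°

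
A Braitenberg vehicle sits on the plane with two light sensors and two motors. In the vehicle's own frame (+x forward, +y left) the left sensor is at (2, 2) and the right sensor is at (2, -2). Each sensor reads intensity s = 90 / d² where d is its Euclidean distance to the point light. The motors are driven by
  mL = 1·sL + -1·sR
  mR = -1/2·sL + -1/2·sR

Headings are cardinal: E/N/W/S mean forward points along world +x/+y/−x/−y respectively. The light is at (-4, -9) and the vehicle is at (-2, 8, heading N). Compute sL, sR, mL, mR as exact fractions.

left sensor world pos  = (-4, 10); dL² = 361
right sensor world pos = (0, 10); dR² = 377
sL = 90/361 = 90/361
sR = 90/377 = 90/377
mL = 1·sL + -1·sR = 1440/136097
mR = -1/2·sL + -1/2·sR = -33210/136097

90/361 90/377 1440/136097 -33210/136097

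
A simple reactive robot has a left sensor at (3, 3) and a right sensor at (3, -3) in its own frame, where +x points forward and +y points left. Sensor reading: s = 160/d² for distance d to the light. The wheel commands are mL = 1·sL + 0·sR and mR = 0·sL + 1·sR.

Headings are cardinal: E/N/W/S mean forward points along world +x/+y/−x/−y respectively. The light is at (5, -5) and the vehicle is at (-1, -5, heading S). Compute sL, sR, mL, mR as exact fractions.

80/9 16/9 80/9 16/9

left sensor world pos  = (2, -8); dL² = 18
right sensor world pos = (-4, -8); dR² = 90
sL = 160/18 = 80/9
sR = 160/90 = 16/9
mL = 1·sL + 0·sR = 80/9
mR = 0·sL + 1·sR = 16/9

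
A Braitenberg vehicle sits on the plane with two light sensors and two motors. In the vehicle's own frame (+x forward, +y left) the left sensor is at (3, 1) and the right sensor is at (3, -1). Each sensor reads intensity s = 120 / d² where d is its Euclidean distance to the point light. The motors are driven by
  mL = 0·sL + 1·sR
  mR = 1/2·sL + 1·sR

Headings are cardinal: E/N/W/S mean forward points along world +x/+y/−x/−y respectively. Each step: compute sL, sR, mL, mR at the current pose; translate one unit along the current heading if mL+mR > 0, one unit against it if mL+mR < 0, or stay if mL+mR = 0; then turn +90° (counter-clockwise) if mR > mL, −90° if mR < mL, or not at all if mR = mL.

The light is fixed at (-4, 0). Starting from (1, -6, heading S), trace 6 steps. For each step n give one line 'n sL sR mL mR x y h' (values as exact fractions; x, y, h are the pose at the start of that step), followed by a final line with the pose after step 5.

0 40/39 120/97 120/97 6620/3783 1 -6 S
1 6/5 15/16 15/16 123/80 1 -7 E
2 120/41 24/13 24/13 1764/533 2 -7 N
3 60/29 60/17 60/17 2250/493 2 -6 W
4 40/39 120/97 120/97 6620/3783 1 -6 S
5 6/5 15/16 15/16 123/80 1 -7 E
final 2 -7 N

n=0: pose=(1,-6,S); sL=40/39, sR=120/97; mL=120/97, mR=6620/3783; mL+mR=11300/3783 → advance +1; mR−mL=20/39 → turn +1·90°
n=1: pose=(1,-7,E); sL=6/5, sR=15/16; mL=15/16, mR=123/80; mL+mR=99/40 → advance +1; mR−mL=3/5 → turn +1·90°
n=2: pose=(2,-7,N); sL=120/41, sR=24/13; mL=24/13, mR=1764/533; mL+mR=2748/533 → advance +1; mR−mL=60/41 → turn +1·90°
n=3: pose=(2,-6,W); sL=60/29, sR=60/17; mL=60/17, mR=2250/493; mL+mR=3990/493 → advance +1; mR−mL=30/29 → turn +1·90°
n=4: pose=(1,-6,S); sL=40/39, sR=120/97; mL=120/97, mR=6620/3783; mL+mR=11300/3783 → advance +1; mR−mL=20/39 → turn +1·90°
n=5: pose=(1,-7,E); sL=6/5, sR=15/16; mL=15/16, mR=123/80; mL+mR=99/40 → advance +1; mR−mL=3/5 → turn +1·90°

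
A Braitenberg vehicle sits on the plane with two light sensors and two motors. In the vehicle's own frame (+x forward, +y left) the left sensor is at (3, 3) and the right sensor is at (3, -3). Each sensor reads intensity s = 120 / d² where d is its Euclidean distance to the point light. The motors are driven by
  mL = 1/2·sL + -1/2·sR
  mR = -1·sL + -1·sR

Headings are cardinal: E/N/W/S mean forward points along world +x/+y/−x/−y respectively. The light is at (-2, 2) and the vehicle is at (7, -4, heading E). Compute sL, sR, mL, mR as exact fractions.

left sensor world pos  = (10, -1); dL² = 153
right sensor world pos = (10, -7); dR² = 225
sL = 120/153 = 40/51
sR = 120/225 = 8/15
mL = 1/2·sL + -1/2·sR = 32/255
mR = -1·sL + -1·sR = -112/85

40/51 8/15 32/255 -112/85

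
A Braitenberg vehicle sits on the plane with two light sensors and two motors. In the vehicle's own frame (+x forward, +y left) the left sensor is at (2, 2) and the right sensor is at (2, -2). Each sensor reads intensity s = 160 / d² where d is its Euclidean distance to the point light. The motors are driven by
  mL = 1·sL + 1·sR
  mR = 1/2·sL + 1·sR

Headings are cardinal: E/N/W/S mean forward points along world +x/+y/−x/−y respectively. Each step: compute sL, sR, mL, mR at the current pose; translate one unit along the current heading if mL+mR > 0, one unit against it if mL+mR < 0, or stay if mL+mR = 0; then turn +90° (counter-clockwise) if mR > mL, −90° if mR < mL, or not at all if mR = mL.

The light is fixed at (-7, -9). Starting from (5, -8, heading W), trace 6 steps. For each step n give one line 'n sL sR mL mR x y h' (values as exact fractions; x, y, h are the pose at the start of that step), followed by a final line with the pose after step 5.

0 160/101 160/109 33600/11009 24880/11009 5 -8 W
1 16/9 80/89 2144/801 1432/801 4 -8 N
2 32/37 160/169 11328/6253 8624/6253 4 -7 E
3 40/49 8/5 592/245 492/245 5 -7 S
4 160/101 160/109 33600/11009 24880/11009 5 -8 W
5 16/9 80/89 2144/801 1432/801 4 -8 N
final 4 -7 E

n=0: pose=(5,-8,W); sL=160/101, sR=160/109; mL=33600/11009, mR=24880/11009; mL+mR=58480/11009 → advance +1; mR−mL=-80/101 → turn -1·90°
n=1: pose=(4,-8,N); sL=16/9, sR=80/89; mL=2144/801, mR=1432/801; mL+mR=1192/267 → advance +1; mR−mL=-8/9 → turn -1·90°
n=2: pose=(4,-7,E); sL=32/37, sR=160/169; mL=11328/6253, mR=8624/6253; mL+mR=19952/6253 → advance +1; mR−mL=-16/37 → turn -1·90°
n=3: pose=(5,-7,S); sL=40/49, sR=8/5; mL=592/245, mR=492/245; mL+mR=1084/245 → advance +1; mR−mL=-20/49 → turn -1·90°
n=4: pose=(5,-8,W); sL=160/101, sR=160/109; mL=33600/11009, mR=24880/11009; mL+mR=58480/11009 → advance +1; mR−mL=-80/101 → turn -1·90°
n=5: pose=(4,-8,N); sL=16/9, sR=80/89; mL=2144/801, mR=1432/801; mL+mR=1192/267 → advance +1; mR−mL=-8/9 → turn -1·90°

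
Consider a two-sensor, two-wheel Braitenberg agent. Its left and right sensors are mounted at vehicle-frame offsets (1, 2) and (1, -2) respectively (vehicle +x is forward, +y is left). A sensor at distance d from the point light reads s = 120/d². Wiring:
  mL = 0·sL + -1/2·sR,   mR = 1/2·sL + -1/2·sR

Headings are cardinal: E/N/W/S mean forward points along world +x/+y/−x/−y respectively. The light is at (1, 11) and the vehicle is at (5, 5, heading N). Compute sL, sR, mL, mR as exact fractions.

left sensor world pos  = (3, 6); dL² = 29
right sensor world pos = (7, 6); dR² = 61
sL = 120/29 = 120/29
sR = 120/61 = 120/61
mL = 0·sL + -1/2·sR = -60/61
mR = 1/2·sL + -1/2·sR = 1920/1769

120/29 120/61 -60/61 1920/1769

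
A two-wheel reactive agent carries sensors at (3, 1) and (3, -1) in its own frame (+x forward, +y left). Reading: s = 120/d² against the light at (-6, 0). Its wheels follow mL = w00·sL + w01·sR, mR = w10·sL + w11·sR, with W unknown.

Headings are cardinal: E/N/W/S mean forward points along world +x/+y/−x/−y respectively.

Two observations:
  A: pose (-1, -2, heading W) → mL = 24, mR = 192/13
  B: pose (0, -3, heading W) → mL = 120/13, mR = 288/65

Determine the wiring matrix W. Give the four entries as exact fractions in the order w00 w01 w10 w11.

obs A: pose=(-1,-2,W) → sL=120/13, sR=24, mL=24, mR=192/13
obs B: pose=(0,-3,W) → sL=24/5, sR=120/13, mL=120/13, mR=288/65
sensor matrix S = [[120/13, 24], [24/5, 120/13]]; det S = -25344/845
solve [mL_A; mL_B] = S·[w00; w01] and [mR_A; mR_B] = S·[w10; w11]:
  w00 = 0, w01 = 1, w10 = -1, w11 = 1

0 1 -1 1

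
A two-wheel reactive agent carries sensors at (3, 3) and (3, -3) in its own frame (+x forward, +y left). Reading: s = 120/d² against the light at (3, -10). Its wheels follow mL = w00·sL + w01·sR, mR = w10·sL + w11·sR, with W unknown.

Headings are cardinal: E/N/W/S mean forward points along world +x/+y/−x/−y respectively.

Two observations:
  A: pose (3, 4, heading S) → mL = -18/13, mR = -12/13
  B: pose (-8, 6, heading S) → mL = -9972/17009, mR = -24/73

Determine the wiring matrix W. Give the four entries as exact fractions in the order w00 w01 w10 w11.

-1/2 -1 0 -1

obs A: pose=(3,4,S) → sL=12/13, sR=12/13, mL=-18/13, mR=-12/13
obs B: pose=(-8,6,S) → sL=120/233, sR=24/73, mL=-9972/17009, mR=-24/73
sensor matrix S = [[12/13, 12/13], [120/233, 24/73]]; det S = -38016/221117
solve [mL_A; mL_B] = S·[w00; w01] and [mR_A; mR_B] = S·[w10; w11]:
  w00 = -1/2, w01 = -1, w10 = 0, w11 = -1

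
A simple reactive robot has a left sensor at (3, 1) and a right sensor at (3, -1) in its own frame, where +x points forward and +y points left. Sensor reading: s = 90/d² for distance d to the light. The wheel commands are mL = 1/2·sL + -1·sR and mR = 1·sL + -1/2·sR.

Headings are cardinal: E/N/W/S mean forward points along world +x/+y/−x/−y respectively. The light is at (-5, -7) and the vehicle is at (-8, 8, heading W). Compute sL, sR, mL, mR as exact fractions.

45/116 45/146 -1935/16936 495/2117

left sensor world pos  = (-11, 7); dL² = 232
right sensor world pos = (-11, 9); dR² = 292
sL = 90/232 = 45/116
sR = 90/292 = 45/146
mL = 1/2·sL + -1·sR = -1935/16936
mR = 1·sL + -1/2·sR = 495/2117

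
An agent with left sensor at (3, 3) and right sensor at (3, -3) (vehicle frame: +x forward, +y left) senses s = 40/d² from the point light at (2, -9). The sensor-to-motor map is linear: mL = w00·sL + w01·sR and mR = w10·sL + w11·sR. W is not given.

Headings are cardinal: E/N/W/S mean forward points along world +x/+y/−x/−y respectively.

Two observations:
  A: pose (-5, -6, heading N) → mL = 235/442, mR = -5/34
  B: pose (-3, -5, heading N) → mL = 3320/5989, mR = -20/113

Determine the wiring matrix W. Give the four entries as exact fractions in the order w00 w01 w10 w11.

1/2 1/2 -1/2 0

obs A: pose=(-5,-6,N) → sL=5/17, sR=10/13, mL=235/442, mR=-5/34
obs B: pose=(-3,-5,N) → sL=40/113, sR=40/53, mL=3320/5989, mR=-20/113
sensor matrix S = [[5/17, 10/13], [40/113, 40/53]]; det S = -66600/1323569
solve [mL_A; mL_B] = S·[w00; w01] and [mR_A; mR_B] = S·[w10; w11]:
  w00 = 1/2, w01 = 1/2, w10 = -1/2, w11 = 0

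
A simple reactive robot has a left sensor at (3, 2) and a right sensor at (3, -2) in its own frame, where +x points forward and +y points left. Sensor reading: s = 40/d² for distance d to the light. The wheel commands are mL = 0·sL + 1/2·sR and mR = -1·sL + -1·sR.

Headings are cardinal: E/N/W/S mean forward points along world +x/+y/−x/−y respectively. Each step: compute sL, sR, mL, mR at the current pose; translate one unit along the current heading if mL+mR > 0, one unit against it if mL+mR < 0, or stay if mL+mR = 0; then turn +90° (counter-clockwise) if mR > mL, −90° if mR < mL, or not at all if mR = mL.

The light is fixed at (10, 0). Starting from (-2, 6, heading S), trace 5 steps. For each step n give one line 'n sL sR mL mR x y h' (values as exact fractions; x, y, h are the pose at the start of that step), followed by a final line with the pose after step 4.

0 40/109 8/41 4/41 -2512/4469 -2 6 S
1 4/25 20/153 10/153 -1112/3825 -2 7 W
2 40/269 40/181 20/181 -18000/48689 -1 7 N
3 5/16 1/2 1/4 -13/16 -1 6 E
4 40/109 8/41 4/41 -2512/4469 -2 6 S
final -2 7 W

n=0: pose=(-2,6,S); sL=40/109, sR=8/41; mL=4/41, mR=-2512/4469; mL+mR=-2076/4469 → advance -1; mR−mL=-2948/4469 → turn -1·90°
n=1: pose=(-2,7,W); sL=4/25, sR=20/153; mL=10/153, mR=-1112/3825; mL+mR=-862/3825 → advance -1; mR−mL=-454/1275 → turn -1·90°
n=2: pose=(-1,7,N); sL=40/269, sR=40/181; mL=20/181, mR=-18000/48689; mL+mR=-12620/48689 → advance -1; mR−mL=-23380/48689 → turn -1·90°
n=3: pose=(-1,6,E); sL=5/16, sR=1/2; mL=1/4, mR=-13/16; mL+mR=-9/16 → advance -1; mR−mL=-17/16 → turn -1·90°
n=4: pose=(-2,6,S); sL=40/109, sR=8/41; mL=4/41, mR=-2512/4469; mL+mR=-2076/4469 → advance -1; mR−mL=-2948/4469 → turn -1·90°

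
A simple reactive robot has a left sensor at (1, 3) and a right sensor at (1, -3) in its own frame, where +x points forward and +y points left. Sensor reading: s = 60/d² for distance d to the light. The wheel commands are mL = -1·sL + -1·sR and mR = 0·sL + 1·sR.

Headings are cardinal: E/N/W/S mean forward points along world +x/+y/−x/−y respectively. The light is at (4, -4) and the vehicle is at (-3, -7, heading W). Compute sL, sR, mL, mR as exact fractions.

3/5 15/16 -123/80 15/16

left sensor world pos  = (-4, -10); dL² = 100
right sensor world pos = (-4, -4); dR² = 64
sL = 60/100 = 3/5
sR = 60/64 = 15/16
mL = -1·sL + -1·sR = -123/80
mR = 0·sL + 1·sR = 15/16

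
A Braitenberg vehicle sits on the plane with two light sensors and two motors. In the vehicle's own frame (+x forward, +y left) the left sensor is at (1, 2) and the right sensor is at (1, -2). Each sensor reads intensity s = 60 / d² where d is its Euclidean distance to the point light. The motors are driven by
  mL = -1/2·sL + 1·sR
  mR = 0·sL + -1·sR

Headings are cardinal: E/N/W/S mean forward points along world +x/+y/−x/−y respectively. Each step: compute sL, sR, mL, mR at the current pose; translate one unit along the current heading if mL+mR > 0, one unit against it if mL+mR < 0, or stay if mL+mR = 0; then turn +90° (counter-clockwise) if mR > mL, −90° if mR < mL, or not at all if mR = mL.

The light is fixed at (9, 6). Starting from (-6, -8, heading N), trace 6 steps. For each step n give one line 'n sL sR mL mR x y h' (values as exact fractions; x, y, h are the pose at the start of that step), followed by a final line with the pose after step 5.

n=0: pose=(-6,-8,N); sL=30/229, sR=30/169; mL=4335/38701, mR=-30/169; mL+mR=-15/229 → advance -1; mR−mL=-11205/38701 → turn -1·90°
n=1: pose=(-6,-9,E); sL=12/73, sR=12/97; mL=294/7081, mR=-12/97; mL+mR=-6/73 → advance -1; mR−mL=-1170/7081 → turn -1·90°
n=2: pose=(-7,-9,S); sL=15/113, sR=3/29; mL=243/6554, mR=-3/29; mL+mR=-15/226 → advance -1; mR−mL=-921/6554 → turn -1·90°
n=3: pose=(-7,-8,W); sL=12/109, sR=60/433; mL=3942/47197, mR=-60/433; mL+mR=-6/109 → advance -1; mR−mL=-10482/47197 → turn -1·90°
n=4: pose=(-6,-8,N); sL=30/229, sR=30/169; mL=4335/38701, mR=-30/169; mL+mR=-15/229 → advance -1; mR−mL=-11205/38701 → turn -1·90°
n=5: pose=(-6,-9,E); sL=12/73, sR=12/97; mL=294/7081, mR=-12/97; mL+mR=-6/73 → advance -1; mR−mL=-1170/7081 → turn -1·90°

0 30/229 30/169 4335/38701 -30/169 -6 -8 N
1 12/73 12/97 294/7081 -12/97 -6 -9 E
2 15/113 3/29 243/6554 -3/29 -7 -9 S
3 12/109 60/433 3942/47197 -60/433 -7 -8 W
4 30/229 30/169 4335/38701 -30/169 -6 -8 N
5 12/73 12/97 294/7081 -12/97 -6 -9 E
final -7 -9 S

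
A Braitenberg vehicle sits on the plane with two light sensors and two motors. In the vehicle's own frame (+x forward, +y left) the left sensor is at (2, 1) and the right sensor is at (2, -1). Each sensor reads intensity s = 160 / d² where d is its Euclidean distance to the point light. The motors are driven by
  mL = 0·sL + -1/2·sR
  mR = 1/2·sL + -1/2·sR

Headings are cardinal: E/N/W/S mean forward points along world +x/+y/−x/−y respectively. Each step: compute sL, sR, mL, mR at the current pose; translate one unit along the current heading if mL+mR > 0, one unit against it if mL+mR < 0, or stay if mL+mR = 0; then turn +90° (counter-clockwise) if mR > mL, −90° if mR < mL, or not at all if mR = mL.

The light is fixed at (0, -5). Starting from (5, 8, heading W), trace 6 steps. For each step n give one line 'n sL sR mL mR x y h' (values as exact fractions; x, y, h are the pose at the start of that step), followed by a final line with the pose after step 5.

0 160/153 32/41 -16/41 832/6273 5 8 W
1 16/17 80/73 -40/73 -96/1241 6 8 S
2 160/289 160/233 -80/233 -4480/67337 6 9 E
3 10/17 40/73 -20/73 25/1241 5 9 N
4 160/153 32/41 -16/41 832/6273 5 8 W
5 16/17 80/73 -40/73 -96/1241 6 8 S
final 6 9 E

n=0: pose=(5,8,W); sL=160/153, sR=32/41; mL=-16/41, mR=832/6273; mL+mR=-1616/6273 → advance -1; mR−mL=80/153 → turn +1·90°
n=1: pose=(6,8,S); sL=16/17, sR=80/73; mL=-40/73, mR=-96/1241; mL+mR=-776/1241 → advance -1; mR−mL=8/17 → turn +1·90°
n=2: pose=(6,9,E); sL=160/289, sR=160/233; mL=-80/233, mR=-4480/67337; mL+mR=-27600/67337 → advance -1; mR−mL=80/289 → turn +1·90°
n=3: pose=(5,9,N); sL=10/17, sR=40/73; mL=-20/73, mR=25/1241; mL+mR=-315/1241 → advance -1; mR−mL=5/17 → turn +1·90°
n=4: pose=(5,8,W); sL=160/153, sR=32/41; mL=-16/41, mR=832/6273; mL+mR=-1616/6273 → advance -1; mR−mL=80/153 → turn +1·90°
n=5: pose=(6,8,S); sL=16/17, sR=80/73; mL=-40/73, mR=-96/1241; mL+mR=-776/1241 → advance -1; mR−mL=8/17 → turn +1·90°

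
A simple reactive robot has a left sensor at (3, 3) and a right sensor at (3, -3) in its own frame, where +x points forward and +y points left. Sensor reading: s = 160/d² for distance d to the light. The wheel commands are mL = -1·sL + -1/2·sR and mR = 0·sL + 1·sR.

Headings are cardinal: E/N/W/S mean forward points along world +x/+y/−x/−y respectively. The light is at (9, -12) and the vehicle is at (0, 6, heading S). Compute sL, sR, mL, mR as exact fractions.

160/261 160/369 -2960/3567 160/369

left sensor world pos  = (3, 3); dL² = 261
right sensor world pos = (-3, 3); dR² = 369
sL = 160/261 = 160/261
sR = 160/369 = 160/369
mL = -1·sL + -1/2·sR = -2960/3567
mR = 0·sL + 1·sR = 160/369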